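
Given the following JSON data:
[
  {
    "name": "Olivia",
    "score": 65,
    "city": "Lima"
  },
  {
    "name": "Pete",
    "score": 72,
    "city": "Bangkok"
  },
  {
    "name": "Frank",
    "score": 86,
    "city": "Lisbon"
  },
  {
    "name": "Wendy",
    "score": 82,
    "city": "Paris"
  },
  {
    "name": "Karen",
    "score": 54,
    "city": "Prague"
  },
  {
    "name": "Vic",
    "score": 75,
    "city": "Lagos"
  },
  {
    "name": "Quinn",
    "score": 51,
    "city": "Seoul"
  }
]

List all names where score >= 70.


Filtering records where score >= 70:
  Olivia (score=65) -> no
  Pete (score=72) -> YES
  Frank (score=86) -> YES
  Wendy (score=82) -> YES
  Karen (score=54) -> no
  Vic (score=75) -> YES
  Quinn (score=51) -> no


ANSWER: Pete, Frank, Wendy, Vic


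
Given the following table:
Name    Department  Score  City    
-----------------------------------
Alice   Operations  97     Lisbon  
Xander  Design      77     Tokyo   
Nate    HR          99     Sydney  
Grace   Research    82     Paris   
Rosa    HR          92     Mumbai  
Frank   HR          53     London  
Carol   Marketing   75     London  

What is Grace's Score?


Row 4: Grace
Score = 82

ANSWER: 82


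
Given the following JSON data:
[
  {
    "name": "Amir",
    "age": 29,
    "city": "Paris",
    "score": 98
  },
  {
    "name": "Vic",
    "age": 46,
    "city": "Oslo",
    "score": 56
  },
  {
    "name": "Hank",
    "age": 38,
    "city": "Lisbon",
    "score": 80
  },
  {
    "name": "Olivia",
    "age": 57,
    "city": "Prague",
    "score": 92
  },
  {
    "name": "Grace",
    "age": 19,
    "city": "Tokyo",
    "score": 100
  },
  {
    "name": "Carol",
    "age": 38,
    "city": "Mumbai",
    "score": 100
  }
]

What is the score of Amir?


Looking up record where name = Amir
Record index: 0
Field 'score' = 98

ANSWER: 98


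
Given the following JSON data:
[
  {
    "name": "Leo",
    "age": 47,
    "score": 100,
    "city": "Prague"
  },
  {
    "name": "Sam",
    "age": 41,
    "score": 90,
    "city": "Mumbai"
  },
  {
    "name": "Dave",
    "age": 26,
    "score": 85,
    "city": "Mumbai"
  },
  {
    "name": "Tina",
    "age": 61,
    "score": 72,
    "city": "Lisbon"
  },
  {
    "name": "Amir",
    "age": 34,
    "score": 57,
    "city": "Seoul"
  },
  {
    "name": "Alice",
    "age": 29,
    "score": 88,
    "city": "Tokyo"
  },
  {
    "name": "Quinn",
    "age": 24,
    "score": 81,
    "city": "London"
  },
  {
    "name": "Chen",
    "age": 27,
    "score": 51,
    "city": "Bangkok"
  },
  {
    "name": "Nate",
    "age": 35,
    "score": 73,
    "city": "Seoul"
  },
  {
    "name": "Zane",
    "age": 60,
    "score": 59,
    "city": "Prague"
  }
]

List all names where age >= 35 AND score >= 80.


Checking both conditions:
  Leo (age=47, score=100) -> YES
  Sam (age=41, score=90) -> YES
  Dave (age=26, score=85) -> no
  Tina (age=61, score=72) -> no
  Amir (age=34, score=57) -> no
  Alice (age=29, score=88) -> no
  Quinn (age=24, score=81) -> no
  Chen (age=27, score=51) -> no
  Nate (age=35, score=73) -> no
  Zane (age=60, score=59) -> no


ANSWER: Leo, Sam


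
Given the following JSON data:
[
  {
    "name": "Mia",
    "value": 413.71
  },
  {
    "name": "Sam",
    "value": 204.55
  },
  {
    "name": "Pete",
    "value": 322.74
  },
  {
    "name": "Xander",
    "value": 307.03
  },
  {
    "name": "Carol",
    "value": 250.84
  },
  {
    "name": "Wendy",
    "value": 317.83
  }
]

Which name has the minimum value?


Comparing values:
  Mia: 413.71
  Sam: 204.55
  Pete: 322.74
  Xander: 307.03
  Carol: 250.84
  Wendy: 317.83
Minimum: Sam (204.55)

ANSWER: Sam


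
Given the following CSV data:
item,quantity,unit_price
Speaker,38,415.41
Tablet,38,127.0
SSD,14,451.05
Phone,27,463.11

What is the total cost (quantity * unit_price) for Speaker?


Row: Speaker
quantity = 38
unit_price = 415.41
total = 38 * 415.41 = 15785.58

ANSWER: 15785.58


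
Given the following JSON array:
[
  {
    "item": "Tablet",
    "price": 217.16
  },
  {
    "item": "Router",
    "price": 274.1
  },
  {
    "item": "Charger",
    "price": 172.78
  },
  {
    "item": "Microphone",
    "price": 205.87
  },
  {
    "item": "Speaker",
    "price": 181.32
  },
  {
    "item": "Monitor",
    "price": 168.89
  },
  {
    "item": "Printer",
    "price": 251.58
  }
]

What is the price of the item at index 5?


Array index 5 -> Monitor
price = 168.89

ANSWER: 168.89


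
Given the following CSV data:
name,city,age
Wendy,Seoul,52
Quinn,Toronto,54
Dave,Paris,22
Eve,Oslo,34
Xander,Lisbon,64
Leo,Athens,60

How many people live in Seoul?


Scanning city column for 'Seoul':
  Row 1: Wendy -> MATCH
Total matches: 1

ANSWER: 1


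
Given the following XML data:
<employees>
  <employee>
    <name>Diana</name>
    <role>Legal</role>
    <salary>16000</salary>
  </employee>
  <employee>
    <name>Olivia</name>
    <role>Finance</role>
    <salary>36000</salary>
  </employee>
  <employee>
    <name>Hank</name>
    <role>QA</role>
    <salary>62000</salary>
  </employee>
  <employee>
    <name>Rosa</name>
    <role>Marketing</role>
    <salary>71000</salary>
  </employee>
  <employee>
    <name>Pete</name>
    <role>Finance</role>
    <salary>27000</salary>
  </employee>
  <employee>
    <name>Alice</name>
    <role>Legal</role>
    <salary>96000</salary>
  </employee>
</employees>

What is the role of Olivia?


Searching for <employee> with <name>Olivia</name>
Found at position 2
<role>Finance</role>

ANSWER: Finance


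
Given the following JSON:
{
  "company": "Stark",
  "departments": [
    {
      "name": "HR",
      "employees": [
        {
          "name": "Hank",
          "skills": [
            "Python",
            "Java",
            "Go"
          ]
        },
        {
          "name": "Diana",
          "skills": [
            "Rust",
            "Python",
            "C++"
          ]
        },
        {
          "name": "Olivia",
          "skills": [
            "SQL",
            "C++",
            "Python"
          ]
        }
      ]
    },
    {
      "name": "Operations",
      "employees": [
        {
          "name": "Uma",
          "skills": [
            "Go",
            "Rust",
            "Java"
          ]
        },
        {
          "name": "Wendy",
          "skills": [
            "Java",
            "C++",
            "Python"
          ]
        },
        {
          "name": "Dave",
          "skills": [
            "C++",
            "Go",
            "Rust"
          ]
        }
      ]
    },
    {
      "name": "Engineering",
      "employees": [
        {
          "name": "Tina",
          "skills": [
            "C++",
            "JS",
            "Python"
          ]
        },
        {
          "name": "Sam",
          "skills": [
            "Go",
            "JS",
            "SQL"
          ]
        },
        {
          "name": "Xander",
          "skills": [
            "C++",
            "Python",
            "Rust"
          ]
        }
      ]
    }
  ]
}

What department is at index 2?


Path: departments[2].name
Value: Engineering

ANSWER: Engineering


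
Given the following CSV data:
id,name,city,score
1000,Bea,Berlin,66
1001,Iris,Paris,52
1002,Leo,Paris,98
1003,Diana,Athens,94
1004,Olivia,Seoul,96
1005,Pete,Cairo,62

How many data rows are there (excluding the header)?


Counting rows (excluding header):
Header: id,name,city,score
Data rows: 6

ANSWER: 6


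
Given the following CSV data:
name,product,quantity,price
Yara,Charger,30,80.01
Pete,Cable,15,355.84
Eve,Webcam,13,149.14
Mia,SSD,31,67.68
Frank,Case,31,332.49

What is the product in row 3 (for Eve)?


Row 3: Eve
Column 'product' = Webcam

ANSWER: Webcam


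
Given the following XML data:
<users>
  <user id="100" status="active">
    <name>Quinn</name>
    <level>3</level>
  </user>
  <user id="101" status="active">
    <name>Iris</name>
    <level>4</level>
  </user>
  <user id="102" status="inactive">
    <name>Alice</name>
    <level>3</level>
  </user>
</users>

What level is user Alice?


Finding user: Alice
<level>3</level>

ANSWER: 3


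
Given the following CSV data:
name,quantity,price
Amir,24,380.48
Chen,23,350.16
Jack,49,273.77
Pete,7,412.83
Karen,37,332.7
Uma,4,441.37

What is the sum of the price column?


Values in 'price' column:
  Row 1: 380.48
  Row 2: 350.16
  Row 3: 273.77
  Row 4: 412.83
  Row 5: 332.7
  Row 6: 441.37
Sum = 380.48 + 350.16 + 273.77 + 412.83 + 332.7 + 441.37 = 2191.31

ANSWER: 2191.31


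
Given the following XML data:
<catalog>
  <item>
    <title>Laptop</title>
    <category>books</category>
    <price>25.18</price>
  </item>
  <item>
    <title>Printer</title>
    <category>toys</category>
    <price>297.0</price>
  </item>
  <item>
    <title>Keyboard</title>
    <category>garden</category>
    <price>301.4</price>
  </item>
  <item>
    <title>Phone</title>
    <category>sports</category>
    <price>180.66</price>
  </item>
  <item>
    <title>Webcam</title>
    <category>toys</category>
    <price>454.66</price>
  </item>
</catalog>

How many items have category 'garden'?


Scanning <item> elements for <category>garden</category>:
  Item 3: Keyboard -> MATCH
Count: 1

ANSWER: 1


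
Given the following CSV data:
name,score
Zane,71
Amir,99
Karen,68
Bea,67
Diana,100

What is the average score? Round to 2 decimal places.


Scores: 71, 99, 68, 67, 100
Sum = 405
Count = 5
Average = 405 / 5 = 81.00

ANSWER: 81.00


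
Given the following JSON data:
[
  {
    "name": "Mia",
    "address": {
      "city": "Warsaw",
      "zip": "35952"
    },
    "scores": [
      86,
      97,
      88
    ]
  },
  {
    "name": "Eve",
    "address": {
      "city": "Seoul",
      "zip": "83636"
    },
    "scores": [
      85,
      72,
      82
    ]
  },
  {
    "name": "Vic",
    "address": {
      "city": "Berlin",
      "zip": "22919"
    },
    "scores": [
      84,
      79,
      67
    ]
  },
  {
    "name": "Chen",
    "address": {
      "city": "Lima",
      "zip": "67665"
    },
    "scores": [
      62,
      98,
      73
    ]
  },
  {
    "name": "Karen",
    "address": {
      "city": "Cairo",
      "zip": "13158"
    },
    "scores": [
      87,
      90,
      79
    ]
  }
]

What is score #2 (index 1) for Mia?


Path: records[0].scores[1]
Value: 97

ANSWER: 97


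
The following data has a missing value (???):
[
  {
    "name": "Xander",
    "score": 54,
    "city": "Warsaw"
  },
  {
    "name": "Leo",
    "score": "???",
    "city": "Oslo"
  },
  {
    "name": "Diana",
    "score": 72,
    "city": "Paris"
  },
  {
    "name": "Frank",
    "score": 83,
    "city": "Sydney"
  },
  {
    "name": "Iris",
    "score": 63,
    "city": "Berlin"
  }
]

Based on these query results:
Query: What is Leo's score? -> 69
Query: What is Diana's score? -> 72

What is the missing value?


The missing value is Leo's score
From query: Leo's score = 69

ANSWER: 69


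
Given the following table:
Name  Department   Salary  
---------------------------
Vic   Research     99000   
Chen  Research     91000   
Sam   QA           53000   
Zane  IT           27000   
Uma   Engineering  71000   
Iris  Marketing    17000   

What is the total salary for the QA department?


QA department members:
  Sam: 53000
Total = 53000 = 53000

ANSWER: 53000


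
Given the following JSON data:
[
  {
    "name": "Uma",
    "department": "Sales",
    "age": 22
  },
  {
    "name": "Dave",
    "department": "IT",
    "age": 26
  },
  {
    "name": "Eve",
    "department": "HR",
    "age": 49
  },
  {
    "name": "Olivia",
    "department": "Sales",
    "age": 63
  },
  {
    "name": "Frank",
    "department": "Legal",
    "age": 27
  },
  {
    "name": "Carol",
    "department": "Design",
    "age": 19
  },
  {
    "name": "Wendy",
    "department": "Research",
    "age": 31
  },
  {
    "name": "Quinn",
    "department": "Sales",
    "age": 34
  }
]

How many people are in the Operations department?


Scanning records for department = Operations
  No matches found
Count: 0

ANSWER: 0


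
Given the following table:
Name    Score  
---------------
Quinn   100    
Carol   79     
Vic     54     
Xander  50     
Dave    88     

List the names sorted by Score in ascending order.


Sorting by Score (ascending):
  Xander: 50
  Vic: 54
  Carol: 79
  Dave: 88
  Quinn: 100


ANSWER: Xander, Vic, Carol, Dave, Quinn


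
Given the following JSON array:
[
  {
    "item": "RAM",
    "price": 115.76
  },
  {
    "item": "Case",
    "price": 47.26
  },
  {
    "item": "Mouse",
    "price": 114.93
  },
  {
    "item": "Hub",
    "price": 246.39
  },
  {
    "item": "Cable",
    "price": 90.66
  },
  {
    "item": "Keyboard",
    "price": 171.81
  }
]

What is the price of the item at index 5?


Array index 5 -> Keyboard
price = 171.81

ANSWER: 171.81


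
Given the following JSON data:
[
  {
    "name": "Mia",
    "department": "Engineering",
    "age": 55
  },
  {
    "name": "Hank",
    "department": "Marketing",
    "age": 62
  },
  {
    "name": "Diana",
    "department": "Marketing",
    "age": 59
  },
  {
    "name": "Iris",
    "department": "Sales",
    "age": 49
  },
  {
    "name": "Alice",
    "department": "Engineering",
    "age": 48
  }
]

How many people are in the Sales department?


Scanning records for department = Sales
  Record 3: Iris
Count: 1

ANSWER: 1


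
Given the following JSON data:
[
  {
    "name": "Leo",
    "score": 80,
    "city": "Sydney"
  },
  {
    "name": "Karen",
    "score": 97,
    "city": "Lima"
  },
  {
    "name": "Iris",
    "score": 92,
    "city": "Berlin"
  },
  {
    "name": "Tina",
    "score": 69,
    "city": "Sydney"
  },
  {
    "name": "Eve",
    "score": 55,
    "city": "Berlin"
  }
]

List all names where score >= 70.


Filtering records where score >= 70:
  Leo (score=80) -> YES
  Karen (score=97) -> YES
  Iris (score=92) -> YES
  Tina (score=69) -> no
  Eve (score=55) -> no


ANSWER: Leo, Karen, Iris


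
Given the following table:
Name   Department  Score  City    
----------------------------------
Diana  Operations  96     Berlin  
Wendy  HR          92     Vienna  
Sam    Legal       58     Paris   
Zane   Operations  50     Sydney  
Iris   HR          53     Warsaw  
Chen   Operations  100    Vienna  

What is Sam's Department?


Row 3: Sam
Department = Legal

ANSWER: Legal


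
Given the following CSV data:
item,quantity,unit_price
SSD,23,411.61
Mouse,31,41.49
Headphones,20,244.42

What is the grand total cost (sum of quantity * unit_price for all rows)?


Computing row totals:
  SSD: 23 * 411.61 = 9467.03
  Mouse: 31 * 41.49 = 1286.19
  Headphones: 20 * 244.42 = 4888.4
Grand total = 9467.03 + 1286.19 + 4888.4 = 15641.62

ANSWER: 15641.62


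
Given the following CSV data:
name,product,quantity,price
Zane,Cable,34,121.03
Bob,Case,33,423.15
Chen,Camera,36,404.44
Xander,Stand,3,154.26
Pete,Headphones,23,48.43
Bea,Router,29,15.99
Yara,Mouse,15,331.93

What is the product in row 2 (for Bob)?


Row 2: Bob
Column 'product' = Case

ANSWER: Case


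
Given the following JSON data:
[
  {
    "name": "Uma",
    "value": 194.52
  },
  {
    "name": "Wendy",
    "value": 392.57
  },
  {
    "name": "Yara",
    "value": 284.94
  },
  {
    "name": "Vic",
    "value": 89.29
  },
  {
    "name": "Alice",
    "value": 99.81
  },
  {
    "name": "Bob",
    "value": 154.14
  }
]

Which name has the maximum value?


Comparing values:
  Uma: 194.52
  Wendy: 392.57
  Yara: 284.94
  Vic: 89.29
  Alice: 99.81
  Bob: 154.14
Maximum: Wendy (392.57)

ANSWER: Wendy


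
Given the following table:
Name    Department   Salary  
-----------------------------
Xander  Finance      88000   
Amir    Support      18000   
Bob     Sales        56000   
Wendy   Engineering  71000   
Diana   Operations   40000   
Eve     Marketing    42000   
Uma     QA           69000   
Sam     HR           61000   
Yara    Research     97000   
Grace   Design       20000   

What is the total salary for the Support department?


Support department members:
  Amir: 18000
Total = 18000 = 18000

ANSWER: 18000


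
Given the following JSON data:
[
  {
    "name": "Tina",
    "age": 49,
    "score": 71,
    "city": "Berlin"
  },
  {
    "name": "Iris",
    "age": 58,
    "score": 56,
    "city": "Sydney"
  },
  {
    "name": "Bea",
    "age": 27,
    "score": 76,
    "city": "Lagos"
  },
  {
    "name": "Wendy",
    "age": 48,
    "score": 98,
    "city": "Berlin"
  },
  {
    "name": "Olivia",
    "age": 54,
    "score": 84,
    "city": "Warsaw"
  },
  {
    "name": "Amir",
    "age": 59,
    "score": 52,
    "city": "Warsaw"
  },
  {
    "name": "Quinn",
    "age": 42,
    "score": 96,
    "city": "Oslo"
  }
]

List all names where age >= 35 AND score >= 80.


Checking both conditions:
  Tina (age=49, score=71) -> no
  Iris (age=58, score=56) -> no
  Bea (age=27, score=76) -> no
  Wendy (age=48, score=98) -> YES
  Olivia (age=54, score=84) -> YES
  Amir (age=59, score=52) -> no
  Quinn (age=42, score=96) -> YES


ANSWER: Wendy, Olivia, Quinn


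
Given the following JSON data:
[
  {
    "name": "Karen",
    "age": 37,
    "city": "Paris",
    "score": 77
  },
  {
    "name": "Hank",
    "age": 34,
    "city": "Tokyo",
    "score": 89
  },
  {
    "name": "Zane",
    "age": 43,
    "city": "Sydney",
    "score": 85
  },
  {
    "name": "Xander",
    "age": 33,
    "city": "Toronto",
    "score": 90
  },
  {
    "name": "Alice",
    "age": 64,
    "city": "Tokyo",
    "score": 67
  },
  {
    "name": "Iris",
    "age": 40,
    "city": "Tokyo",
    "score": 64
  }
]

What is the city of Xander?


Looking up record where name = Xander
Record index: 3
Field 'city' = Toronto

ANSWER: Toronto


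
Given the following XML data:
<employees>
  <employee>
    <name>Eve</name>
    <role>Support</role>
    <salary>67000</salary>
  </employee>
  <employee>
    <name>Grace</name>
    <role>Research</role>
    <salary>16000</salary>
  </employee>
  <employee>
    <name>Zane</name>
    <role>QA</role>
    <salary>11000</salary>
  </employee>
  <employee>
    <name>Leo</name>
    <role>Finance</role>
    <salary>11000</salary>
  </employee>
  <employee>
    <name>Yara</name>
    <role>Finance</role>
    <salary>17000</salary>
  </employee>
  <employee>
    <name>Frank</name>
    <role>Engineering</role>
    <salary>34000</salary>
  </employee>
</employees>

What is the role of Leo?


Searching for <employee> with <name>Leo</name>
Found at position 4
<role>Finance</role>

ANSWER: Finance


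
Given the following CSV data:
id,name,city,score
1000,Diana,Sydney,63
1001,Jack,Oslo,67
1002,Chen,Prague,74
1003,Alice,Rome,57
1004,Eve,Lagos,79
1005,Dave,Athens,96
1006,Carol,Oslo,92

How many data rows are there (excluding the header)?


Counting rows (excluding header):
Header: id,name,city,score
Data rows: 7

ANSWER: 7


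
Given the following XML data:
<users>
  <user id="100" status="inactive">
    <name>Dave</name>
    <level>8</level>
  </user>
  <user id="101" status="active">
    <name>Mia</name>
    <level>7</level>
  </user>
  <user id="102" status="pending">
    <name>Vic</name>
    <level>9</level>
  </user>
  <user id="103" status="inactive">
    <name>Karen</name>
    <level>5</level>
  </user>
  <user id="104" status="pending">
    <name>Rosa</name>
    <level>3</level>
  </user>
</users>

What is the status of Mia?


Finding user with name = Mia
user id="101" status="active"

ANSWER: active


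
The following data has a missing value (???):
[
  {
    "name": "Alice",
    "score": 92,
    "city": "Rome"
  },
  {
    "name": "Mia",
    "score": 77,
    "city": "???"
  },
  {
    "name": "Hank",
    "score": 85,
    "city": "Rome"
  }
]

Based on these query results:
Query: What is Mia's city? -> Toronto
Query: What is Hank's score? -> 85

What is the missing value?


The missing value is Mia's city
From query: Mia's city = Toronto

ANSWER: Toronto


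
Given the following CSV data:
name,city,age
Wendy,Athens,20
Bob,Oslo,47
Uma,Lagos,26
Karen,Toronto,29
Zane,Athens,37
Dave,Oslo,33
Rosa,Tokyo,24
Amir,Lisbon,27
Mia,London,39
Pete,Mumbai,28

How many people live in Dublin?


Scanning city column for 'Dublin':
Total matches: 0

ANSWER: 0


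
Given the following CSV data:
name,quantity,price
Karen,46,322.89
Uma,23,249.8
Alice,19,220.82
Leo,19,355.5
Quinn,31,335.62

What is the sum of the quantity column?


Values in 'quantity' column:
  Row 1: 46
  Row 2: 23
  Row 3: 19
  Row 4: 19
  Row 5: 31
Sum = 46 + 23 + 19 + 19 + 31 = 138

ANSWER: 138


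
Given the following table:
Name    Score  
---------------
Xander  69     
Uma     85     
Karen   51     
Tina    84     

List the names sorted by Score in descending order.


Sorting by Score (descending):
  Uma: 85
  Tina: 84
  Xander: 69
  Karen: 51


ANSWER: Uma, Tina, Xander, Karen


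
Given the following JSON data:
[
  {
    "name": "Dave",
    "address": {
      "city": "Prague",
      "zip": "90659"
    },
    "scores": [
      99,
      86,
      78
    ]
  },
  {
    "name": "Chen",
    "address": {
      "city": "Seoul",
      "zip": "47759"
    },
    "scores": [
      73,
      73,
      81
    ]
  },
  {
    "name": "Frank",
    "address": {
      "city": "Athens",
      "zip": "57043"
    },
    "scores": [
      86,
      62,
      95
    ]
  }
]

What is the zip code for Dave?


Path: records[0].address.zip
Value: 90659

ANSWER: 90659


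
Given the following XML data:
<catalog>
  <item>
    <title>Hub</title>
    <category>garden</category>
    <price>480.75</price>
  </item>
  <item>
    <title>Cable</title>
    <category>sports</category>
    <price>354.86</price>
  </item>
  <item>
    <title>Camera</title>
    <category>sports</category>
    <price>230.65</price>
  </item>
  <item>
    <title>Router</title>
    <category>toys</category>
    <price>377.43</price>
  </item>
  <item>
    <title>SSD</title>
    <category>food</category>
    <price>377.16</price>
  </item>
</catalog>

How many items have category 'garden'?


Scanning <item> elements for <category>garden</category>:
  Item 1: Hub -> MATCH
Count: 1

ANSWER: 1


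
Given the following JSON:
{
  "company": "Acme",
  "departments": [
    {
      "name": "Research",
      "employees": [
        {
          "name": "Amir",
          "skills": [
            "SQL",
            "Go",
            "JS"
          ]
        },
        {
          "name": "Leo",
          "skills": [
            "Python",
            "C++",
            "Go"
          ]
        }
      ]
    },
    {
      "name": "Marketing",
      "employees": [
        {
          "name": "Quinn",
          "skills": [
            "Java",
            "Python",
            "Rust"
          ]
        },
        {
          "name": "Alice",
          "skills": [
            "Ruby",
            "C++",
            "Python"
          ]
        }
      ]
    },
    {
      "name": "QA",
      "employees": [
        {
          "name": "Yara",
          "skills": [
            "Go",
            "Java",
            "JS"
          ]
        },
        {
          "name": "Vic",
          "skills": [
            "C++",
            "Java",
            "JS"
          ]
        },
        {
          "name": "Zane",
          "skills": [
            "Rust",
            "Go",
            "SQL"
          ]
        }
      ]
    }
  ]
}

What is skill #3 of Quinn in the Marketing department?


Path: departments[1].employees[0].skills[2]
Value: Rust

ANSWER: Rust


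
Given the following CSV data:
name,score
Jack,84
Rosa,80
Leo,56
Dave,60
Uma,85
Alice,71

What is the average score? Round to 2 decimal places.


Scores: 84, 80, 56, 60, 85, 71
Sum = 436
Count = 6
Average = 436 / 6 = 72.67

ANSWER: 72.67


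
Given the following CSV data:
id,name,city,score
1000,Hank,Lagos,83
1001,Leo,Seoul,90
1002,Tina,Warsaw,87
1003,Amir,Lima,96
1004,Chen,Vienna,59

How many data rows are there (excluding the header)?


Counting rows (excluding header):
Header: id,name,city,score
Data rows: 5

ANSWER: 5


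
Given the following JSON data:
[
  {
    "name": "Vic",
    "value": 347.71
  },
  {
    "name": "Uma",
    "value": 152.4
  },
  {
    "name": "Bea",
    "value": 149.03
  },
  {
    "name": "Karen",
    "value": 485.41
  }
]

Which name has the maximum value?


Comparing values:
  Vic: 347.71
  Uma: 152.4
  Bea: 149.03
  Karen: 485.41
Maximum: Karen (485.41)

ANSWER: Karen


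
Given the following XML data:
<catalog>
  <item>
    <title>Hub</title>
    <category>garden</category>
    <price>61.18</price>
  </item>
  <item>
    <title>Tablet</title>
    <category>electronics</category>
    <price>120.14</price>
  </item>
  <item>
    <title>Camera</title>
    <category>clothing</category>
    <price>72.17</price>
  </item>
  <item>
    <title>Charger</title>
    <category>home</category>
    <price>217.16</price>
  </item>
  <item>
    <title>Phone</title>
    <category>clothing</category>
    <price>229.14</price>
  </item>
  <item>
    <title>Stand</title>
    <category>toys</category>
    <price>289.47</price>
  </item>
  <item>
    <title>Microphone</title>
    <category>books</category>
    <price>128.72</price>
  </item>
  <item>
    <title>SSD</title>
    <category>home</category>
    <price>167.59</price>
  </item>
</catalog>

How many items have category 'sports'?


Scanning <item> elements for <category>sports</category>:
Count: 0

ANSWER: 0


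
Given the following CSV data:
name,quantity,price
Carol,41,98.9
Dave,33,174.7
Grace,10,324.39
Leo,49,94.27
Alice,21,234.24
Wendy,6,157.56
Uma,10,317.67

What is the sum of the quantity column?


Values in 'quantity' column:
  Row 1: 41
  Row 2: 33
  Row 3: 10
  Row 4: 49
  Row 5: 21
  Row 6: 6
  Row 7: 10
Sum = 41 + 33 + 10 + 49 + 21 + 6 + 10 = 170

ANSWER: 170


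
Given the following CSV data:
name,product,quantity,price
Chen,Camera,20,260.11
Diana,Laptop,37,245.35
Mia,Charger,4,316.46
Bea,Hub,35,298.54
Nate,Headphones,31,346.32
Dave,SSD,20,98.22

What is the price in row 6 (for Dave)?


Row 6: Dave
Column 'price' = 98.22

ANSWER: 98.22


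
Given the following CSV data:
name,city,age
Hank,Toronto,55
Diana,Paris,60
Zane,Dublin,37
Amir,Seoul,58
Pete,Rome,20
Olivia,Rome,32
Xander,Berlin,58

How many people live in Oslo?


Scanning city column for 'Oslo':
Total matches: 0

ANSWER: 0


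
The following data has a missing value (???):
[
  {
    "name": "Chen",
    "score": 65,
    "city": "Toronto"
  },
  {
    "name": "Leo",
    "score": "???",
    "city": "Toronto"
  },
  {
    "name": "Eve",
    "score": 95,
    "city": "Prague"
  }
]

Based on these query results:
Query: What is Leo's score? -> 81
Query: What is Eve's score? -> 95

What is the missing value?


The missing value is Leo's score
From query: Leo's score = 81

ANSWER: 81


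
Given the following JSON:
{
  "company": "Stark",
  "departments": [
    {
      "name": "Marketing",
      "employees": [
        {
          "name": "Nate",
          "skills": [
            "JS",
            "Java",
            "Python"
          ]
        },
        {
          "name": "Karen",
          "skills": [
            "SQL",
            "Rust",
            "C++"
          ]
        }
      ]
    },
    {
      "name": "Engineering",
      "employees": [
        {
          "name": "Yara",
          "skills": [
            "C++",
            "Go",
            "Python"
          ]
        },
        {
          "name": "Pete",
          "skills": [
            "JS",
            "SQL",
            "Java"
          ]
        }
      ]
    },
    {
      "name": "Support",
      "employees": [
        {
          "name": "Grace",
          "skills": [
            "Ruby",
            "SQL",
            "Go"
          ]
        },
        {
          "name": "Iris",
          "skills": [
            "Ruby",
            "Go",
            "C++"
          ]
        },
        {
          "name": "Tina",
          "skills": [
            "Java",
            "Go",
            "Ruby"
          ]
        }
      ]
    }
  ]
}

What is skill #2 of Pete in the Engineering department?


Path: departments[1].employees[1].skills[1]
Value: SQL

ANSWER: SQL


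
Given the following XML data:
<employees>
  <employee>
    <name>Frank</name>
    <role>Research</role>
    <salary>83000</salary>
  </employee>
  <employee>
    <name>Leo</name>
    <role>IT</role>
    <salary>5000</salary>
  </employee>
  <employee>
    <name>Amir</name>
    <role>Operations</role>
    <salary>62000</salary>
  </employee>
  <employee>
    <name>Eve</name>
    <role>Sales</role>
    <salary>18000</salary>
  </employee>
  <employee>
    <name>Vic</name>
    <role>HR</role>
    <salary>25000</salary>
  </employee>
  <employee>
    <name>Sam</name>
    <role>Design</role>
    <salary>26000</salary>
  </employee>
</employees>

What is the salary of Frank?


Searching for <employee> with <name>Frank</name>
Found at position 1
<salary>83000</salary>

ANSWER: 83000


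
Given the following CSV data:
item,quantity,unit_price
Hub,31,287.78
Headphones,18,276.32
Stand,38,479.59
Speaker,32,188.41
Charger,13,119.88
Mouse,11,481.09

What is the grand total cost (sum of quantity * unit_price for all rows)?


Computing row totals:
  Hub: 31 * 287.78 = 8921.18
  Headphones: 18 * 276.32 = 4973.76
  Stand: 38 * 479.59 = 18224.42
  Speaker: 32 * 188.41 = 6029.12
  Charger: 13 * 119.88 = 1558.44
  Mouse: 11 * 481.09 = 5291.99
Grand total = 8921.18 + 4973.76 + 18224.42 + 6029.12 + 1558.44 + 5291.99 = 44998.91

ANSWER: 44998.91


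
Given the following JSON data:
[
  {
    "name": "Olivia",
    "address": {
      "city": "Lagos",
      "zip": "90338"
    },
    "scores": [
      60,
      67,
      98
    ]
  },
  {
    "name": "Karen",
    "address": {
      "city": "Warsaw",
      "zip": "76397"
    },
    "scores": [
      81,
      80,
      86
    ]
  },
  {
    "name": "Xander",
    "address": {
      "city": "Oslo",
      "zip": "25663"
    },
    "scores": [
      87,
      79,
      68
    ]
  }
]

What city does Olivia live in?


Path: records[0].address.city
Value: Lagos

ANSWER: Lagos


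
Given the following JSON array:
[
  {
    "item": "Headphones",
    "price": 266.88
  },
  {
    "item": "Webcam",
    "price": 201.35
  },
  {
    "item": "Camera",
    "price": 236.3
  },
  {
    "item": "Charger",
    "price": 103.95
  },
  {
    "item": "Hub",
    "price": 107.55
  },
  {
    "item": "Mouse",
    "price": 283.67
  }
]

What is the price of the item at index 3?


Array index 3 -> Charger
price = 103.95

ANSWER: 103.95


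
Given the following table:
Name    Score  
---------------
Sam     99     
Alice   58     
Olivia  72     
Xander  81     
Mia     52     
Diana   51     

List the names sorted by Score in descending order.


Sorting by Score (descending):
  Sam: 99
  Xander: 81
  Olivia: 72
  Alice: 58
  Mia: 52
  Diana: 51


ANSWER: Sam, Xander, Olivia, Alice, Mia, Diana


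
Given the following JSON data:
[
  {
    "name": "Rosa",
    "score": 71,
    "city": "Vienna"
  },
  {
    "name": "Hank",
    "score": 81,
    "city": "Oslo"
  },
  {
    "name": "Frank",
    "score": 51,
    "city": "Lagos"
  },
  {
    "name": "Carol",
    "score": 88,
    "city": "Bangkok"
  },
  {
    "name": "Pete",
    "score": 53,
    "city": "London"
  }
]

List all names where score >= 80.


Filtering records where score >= 80:
  Rosa (score=71) -> no
  Hank (score=81) -> YES
  Frank (score=51) -> no
  Carol (score=88) -> YES
  Pete (score=53) -> no


ANSWER: Hank, Carol


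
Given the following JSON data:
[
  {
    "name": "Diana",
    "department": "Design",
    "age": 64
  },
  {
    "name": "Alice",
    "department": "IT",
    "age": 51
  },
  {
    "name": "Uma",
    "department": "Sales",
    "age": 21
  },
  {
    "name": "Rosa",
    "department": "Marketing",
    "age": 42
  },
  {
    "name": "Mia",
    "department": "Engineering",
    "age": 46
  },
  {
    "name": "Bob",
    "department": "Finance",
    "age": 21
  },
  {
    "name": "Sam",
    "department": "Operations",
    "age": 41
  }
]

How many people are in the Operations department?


Scanning records for department = Operations
  Record 6: Sam
Count: 1

ANSWER: 1


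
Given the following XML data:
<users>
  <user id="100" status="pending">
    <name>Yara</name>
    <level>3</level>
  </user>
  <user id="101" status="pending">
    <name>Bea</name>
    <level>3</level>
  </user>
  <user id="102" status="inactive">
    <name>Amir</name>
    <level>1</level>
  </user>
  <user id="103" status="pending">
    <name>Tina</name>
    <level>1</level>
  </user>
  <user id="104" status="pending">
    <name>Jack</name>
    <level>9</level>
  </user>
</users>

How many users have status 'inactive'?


Counting users with status='inactive':
  Amir (id=102) -> MATCH
Count: 1

ANSWER: 1


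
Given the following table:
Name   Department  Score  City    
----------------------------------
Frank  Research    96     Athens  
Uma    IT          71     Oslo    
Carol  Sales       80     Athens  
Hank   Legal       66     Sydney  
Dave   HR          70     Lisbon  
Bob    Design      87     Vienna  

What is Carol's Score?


Row 3: Carol
Score = 80

ANSWER: 80


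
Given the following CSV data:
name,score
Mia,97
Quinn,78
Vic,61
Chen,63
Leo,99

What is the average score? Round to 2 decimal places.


Scores: 97, 78, 61, 63, 99
Sum = 398
Count = 5
Average = 398 / 5 = 79.60

ANSWER: 79.60


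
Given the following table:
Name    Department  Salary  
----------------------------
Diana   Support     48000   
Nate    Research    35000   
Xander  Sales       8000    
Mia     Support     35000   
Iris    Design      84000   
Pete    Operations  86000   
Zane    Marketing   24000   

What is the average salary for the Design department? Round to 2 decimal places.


Design department members:
  Iris: 84000
Sum = 84000
Count = 1
Average = 84000 / 1 = 84000.00

ANSWER: 84000.00


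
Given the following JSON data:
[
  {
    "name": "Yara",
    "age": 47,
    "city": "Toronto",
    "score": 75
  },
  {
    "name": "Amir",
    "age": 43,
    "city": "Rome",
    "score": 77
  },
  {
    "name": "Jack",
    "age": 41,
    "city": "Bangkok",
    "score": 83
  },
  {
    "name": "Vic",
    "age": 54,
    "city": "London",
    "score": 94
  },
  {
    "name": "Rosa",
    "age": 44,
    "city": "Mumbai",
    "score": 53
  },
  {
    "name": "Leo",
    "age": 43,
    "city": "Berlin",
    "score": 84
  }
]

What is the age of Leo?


Looking up record where name = Leo
Record index: 5
Field 'age' = 43

ANSWER: 43


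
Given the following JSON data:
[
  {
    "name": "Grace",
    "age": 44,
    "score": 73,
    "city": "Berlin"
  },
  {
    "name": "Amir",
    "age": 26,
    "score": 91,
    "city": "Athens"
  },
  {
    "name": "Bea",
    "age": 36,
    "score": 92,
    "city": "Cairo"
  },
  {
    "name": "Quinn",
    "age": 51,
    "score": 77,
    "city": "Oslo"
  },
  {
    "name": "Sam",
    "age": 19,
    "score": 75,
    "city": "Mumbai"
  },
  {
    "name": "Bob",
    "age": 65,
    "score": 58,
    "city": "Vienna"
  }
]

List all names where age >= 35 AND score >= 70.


Checking both conditions:
  Grace (age=44, score=73) -> YES
  Amir (age=26, score=91) -> no
  Bea (age=36, score=92) -> YES
  Quinn (age=51, score=77) -> YES
  Sam (age=19, score=75) -> no
  Bob (age=65, score=58) -> no


ANSWER: Grace, Bea, Quinn


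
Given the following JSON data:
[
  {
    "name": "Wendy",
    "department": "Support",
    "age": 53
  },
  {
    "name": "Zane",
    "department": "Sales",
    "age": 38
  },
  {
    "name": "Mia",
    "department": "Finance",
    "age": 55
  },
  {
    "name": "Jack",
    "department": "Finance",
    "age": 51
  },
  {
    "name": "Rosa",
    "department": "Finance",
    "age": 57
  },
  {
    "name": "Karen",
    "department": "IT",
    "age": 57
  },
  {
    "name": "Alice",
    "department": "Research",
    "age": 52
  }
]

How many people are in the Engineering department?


Scanning records for department = Engineering
  No matches found
Count: 0

ANSWER: 0


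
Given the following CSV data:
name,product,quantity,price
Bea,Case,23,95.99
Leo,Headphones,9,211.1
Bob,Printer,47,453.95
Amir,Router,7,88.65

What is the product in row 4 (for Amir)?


Row 4: Amir
Column 'product' = Router

ANSWER: Router


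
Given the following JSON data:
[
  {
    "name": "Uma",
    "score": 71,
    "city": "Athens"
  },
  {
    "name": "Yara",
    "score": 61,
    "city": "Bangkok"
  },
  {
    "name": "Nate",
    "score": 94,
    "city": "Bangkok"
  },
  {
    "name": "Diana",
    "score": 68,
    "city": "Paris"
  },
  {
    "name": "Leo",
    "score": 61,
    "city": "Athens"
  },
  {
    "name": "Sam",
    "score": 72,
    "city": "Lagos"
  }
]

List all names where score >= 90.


Filtering records where score >= 90:
  Uma (score=71) -> no
  Yara (score=61) -> no
  Nate (score=94) -> YES
  Diana (score=68) -> no
  Leo (score=61) -> no
  Sam (score=72) -> no


ANSWER: Nate


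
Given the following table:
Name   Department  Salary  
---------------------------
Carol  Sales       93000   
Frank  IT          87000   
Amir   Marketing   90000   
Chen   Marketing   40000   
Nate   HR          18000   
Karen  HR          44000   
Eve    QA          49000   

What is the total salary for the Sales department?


Sales department members:
  Carol: 93000
Total = 93000 = 93000

ANSWER: 93000


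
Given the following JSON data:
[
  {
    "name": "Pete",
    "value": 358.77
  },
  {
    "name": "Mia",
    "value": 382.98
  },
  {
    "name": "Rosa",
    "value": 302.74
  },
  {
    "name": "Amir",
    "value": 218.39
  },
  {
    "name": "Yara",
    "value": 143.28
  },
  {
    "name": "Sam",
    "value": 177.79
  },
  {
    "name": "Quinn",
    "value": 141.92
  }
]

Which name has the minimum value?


Comparing values:
  Pete: 358.77
  Mia: 382.98
  Rosa: 302.74
  Amir: 218.39
  Yara: 143.28
  Sam: 177.79
  Quinn: 141.92
Minimum: Quinn (141.92)

ANSWER: Quinn


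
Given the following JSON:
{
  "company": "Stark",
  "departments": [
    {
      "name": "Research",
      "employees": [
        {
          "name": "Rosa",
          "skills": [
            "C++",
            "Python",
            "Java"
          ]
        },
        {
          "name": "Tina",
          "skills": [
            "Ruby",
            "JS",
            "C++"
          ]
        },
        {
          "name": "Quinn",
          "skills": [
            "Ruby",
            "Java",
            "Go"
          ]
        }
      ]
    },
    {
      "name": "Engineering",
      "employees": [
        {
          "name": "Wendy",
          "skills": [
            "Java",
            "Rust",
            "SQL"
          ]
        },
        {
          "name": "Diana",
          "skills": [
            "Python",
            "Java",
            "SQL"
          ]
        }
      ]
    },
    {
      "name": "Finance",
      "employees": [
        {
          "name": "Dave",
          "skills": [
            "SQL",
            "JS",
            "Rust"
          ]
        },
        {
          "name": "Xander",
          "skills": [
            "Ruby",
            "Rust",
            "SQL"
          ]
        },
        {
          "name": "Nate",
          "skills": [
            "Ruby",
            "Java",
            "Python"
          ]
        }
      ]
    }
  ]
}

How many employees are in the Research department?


Path: departments[0].employees
Count: 3

ANSWER: 3


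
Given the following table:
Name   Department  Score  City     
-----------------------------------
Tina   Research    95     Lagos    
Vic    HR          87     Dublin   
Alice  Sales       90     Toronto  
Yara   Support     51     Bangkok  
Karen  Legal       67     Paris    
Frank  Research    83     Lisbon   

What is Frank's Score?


Row 6: Frank
Score = 83

ANSWER: 83


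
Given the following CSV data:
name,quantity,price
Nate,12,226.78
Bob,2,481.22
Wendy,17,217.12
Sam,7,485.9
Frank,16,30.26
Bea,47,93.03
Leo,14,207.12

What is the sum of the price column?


Values in 'price' column:
  Row 1: 226.78
  Row 2: 481.22
  Row 3: 217.12
  Row 4: 485.9
  Row 5: 30.26
  Row 6: 93.03
  Row 7: 207.12
Sum = 226.78 + 481.22 + 217.12 + 485.9 + 30.26 + 93.03 + 207.12 = 1741.43

ANSWER: 1741.43
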